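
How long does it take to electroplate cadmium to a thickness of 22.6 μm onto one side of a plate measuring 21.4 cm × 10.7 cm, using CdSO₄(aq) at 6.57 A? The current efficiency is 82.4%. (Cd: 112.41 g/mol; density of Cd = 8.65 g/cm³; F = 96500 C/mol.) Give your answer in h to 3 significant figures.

Plated area = 21.4 × 10.7 = 229.0 cm²
Volume = 229.0 × 22.6×10⁻⁴ cm = 0.5175 cm³
m(Cd) = 0.5175 × 8.65 = 4.476 g
n(Cd) = 4.476 / 112.41 = 0.03982 mol; n(e⁻) = 2 × 0.03982 = 0.07964 mol
Q = 0.07964 × 96500 / 0.824 = 9327 C
t = 9327 / 6.57 = 1420 s = 0.394 h

0.394 h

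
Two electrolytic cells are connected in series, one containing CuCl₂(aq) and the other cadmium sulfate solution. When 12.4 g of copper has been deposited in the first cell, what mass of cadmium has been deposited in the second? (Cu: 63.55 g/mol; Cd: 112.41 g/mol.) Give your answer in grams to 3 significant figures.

21.9 g

n(Cu) = 12.4 / 63.55 = 0.1951 mol
Cu²⁺ + 2e⁻ → Cu, so n(e⁻) = 2 × 0.1951 = 0.3902 mol
In series, the same 0.3902 mol of electrons flows through the second cell.
Cd²⁺ + 2e⁻ → Cd, so n(Cd) = 0.3902 / 2 = 0.1951 mol
m(Cd) = 0.1951 × 112.41 = 21.9 g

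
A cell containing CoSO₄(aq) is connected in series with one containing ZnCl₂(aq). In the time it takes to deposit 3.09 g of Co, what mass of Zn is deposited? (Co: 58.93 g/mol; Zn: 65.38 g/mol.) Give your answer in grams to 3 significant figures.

n(Co) = 3.09 / 58.93 = 0.05244 mol
Co²⁺ + 2e⁻ → Co, so n(e⁻) = 2 × 0.05244 = 0.1049 mol
Since the cells are in series, n(e⁻) in the Zn cell is also 0.1049 mol.
Zn²⁺ + 2e⁻ → Zn, so n(Zn) = 0.1049 / 2 = 0.05245 mol
m(Zn) = 0.05245 × 65.38 = 3.43 g

3.43 g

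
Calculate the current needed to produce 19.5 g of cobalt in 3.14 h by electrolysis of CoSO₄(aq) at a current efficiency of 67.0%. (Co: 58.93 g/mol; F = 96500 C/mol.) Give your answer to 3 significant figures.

8.43 A

n(Co) = 19.5 / 58.93 = 0.3309 mol
Co²⁺ + 2e⁻ → Co, so n(e⁻) = 2 × 0.3309 = 0.6618 mol
Q = 0.6618 × 96500 / 0.670 = 95320 C
I = Q / t = 95320 / 11304 s = 8.43 A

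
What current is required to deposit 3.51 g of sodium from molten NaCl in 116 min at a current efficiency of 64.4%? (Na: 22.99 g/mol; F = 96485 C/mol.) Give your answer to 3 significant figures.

3.29 A

n(Na) = 3.51 / 22.99 = 0.1527 mol
Na⁺ + e⁻ → Na, so n(e⁻) = 0.1527 mol
Q = 0.1527 × 96485 / 0.644 = 22880 C
I = Q / t = 22880 / 6960 s = 3.29 A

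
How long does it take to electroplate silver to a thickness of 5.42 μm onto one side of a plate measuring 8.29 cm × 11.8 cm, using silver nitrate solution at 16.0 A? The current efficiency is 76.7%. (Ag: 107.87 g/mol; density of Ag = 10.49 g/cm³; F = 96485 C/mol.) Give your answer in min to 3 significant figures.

Plated area = 8.29 × 11.8 = 97.82 cm²
Volume = 97.82 × 5.42×10⁻⁴ cm = 0.05302 cm³
m(Ag) = 0.05302 × 10.49 = 0.5562 g
n(Ag) = 0.5562 / 107.87 = 0.005156 mol; n(e⁻) = 0.005156 mol
Q = 0.005156 × 96485 / 0.767 = 648.6 C
t = 648.6 / 16.0 = 40.54 s = 0.676 min

0.676 min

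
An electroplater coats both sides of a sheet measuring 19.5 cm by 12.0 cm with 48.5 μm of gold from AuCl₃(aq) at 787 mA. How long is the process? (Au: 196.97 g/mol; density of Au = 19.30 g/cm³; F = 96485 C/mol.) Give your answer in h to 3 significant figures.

22.7 h

Plated area = 2 × 19.5 × 12.0 = 468.0 cm²
Volume = 468.0 × 48.5×10⁻⁴ cm = 2.270 cm³
m(Au) = 2.270 × 19.30 = 43.81 g
n(Au) = 43.81 / 196.97 = 0.2224 mol; n(e⁻) = 3 × 0.2224 = 0.6672 mol
Q = 0.6672 × 96485 = 64370 C
t = 64370 / 0.787 = 81790 s = 22.7 h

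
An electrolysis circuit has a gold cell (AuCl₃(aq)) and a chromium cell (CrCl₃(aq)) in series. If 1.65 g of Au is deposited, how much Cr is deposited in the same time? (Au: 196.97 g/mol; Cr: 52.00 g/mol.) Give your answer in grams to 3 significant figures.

n(Au) = 1.65 / 196.97 = 0.008377 mol
Au³⁺ + 3e⁻ → Au, so n(e⁻) = 3 × 0.008377 = 0.02513 mol
Since the cells are in series, n(e⁻) in the Cr cell is also 0.02513 mol.
Cr³⁺ + 3e⁻ → Cr, so n(Cr) = 0.02513 / 3 = 0.008377 mol
m(Cr) = 0.008377 × 52.00 = 0.436 g

0.436 g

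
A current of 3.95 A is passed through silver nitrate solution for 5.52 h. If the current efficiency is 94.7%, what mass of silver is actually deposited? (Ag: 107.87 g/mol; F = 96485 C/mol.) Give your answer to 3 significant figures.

Q = 3.95 × 19872 = 78490 C
n(e⁻) = 78490 / 96485 = 0.8135 mol
Ag⁺ + e⁻ → Ag, so theoretical m(Ag) = 0.8135 × 107.87 = 87.75 g
Actual mass = 94.7% × 87.75 = 83.1 g

83.1 g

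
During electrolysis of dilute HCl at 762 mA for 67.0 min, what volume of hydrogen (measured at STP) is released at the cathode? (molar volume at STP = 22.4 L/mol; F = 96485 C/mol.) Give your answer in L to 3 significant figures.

Charge passed = 0.762 × 4020 = 3063 C
n(e⁻) = Q/F = 3063/96485 = 0.03175 mol
2H⁺ + 2e⁻ → H₂, so n(H₂) = 0.03175 / 2 = 0.01588 mol
V = 0.01588 × 22.4 = 0.3557 L

0.356 L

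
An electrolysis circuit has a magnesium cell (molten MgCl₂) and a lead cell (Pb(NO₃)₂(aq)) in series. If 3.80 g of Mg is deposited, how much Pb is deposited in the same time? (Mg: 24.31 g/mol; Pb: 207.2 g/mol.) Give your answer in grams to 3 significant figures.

n(Mg) = 3.80 / 24.31 = 0.1563 mol
Mg²⁺ + 2e⁻ → Mg, so n(e⁻) = 2 × 0.1563 = 0.3126 mol
Since the cells are in series, n(e⁻) in the Pb cell is also 0.3126 mol.
Pb²⁺ + 2e⁻ → Pb, so n(Pb) = 0.3126 / 2 = 0.1563 mol
m(Pb) = 0.1563 × 207.2 = 32.4 g

32.4 g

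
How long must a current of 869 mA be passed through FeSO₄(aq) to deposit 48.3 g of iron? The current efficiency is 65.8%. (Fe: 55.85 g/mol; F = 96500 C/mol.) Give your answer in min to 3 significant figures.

n(Fe) = 48.3 / 55.85 = 0.8648 mol
Fe²⁺ + 2e⁻ → Fe, so n(e⁻) = 2 × 0.8648 = 1.730 mol
Q = 1.730 × 96500 / 0.658 = 2.537×10^5 C
t = Q / I = 2.537×10^5 / 0.869 = 2.919×10^5 s = 4870 min

4870 min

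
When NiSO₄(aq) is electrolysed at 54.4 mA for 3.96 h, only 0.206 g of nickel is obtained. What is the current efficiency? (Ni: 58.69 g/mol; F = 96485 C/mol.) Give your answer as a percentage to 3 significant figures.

Q = 0.0544 × 14256 = 775.5 C
n(e⁻) = 775.5 / 96485 = 0.008038 mol
Ni²⁺ + 2e⁻ → Ni, so theoretical n(Ni) = 0.004019 mol → 0.2359 g
Efficiency = 0.206 / 0.2359 = 0.8733 = 87.3%

87.3%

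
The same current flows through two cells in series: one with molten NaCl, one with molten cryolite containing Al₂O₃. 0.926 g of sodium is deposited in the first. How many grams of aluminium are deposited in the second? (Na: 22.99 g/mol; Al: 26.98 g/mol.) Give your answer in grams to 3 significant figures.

n(Na) = 0.926 / 22.99 = 0.04028 mol
Na⁺ + e⁻ → Na, so n(e⁻) = 0.04028 mol
In series, the same 0.04028 mol of electrons flows through the second cell.
Al³⁺ + 3e⁻ → Al, so n(Al) = 0.04028 / 3 = 0.01343 mol
m(Al) = 0.01343 × 26.98 = 0.362 g

0.362 g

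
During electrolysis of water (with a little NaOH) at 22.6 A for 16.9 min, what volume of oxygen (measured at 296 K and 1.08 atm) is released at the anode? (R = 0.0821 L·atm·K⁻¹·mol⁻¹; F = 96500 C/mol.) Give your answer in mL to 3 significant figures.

1340 mL

Charge passed = 22.6 × 1014 = 22920 C
n(e⁻) = Q/F = 22920/96500 = 0.2375 mol
2H₂O → O₂ + 4H⁺ + 4e⁻, so n(O₂) = 0.2375 / 4 = 0.05938 mol
V = nRT/P = 0.05938 × 0.0821 × 296 / 1.08 = 1.336 L
= 1340 mL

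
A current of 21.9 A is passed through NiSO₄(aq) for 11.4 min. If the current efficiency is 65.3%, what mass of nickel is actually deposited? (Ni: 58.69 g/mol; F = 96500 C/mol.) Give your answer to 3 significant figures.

Q = 21.9 × 684 = 14980 C
n(e⁻) = 14980 / 96500 = 0.1552 mol
Ni²⁺ + 2e⁻ → Ni, so theoretical m(Ni) = 0.07760 × 58.69 = 4.554 g
Actual mass = 65.3% × 4.554 = 2.97 g

2.97 g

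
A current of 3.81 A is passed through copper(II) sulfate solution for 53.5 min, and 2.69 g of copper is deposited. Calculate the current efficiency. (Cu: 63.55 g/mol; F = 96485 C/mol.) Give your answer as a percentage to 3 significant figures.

66.8%

Q = 3.81 × 3210 = 12230 C
n(e⁻) = 12230 / 96485 = 0.1268 mol
Cu²⁺ + 2e⁻ → Cu, so theoretical n(Cu) = 0.06340 mol → 4.029 g
Efficiency = 2.69 / 4.029 = 0.6677 = 66.8%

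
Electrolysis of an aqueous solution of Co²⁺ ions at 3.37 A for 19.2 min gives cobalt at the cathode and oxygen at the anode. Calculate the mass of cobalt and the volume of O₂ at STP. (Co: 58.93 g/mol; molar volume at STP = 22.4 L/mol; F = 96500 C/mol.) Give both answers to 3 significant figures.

1.19 g Co; 0.225 L O₂

Q = 3.37 × 1152 = 3882 C; n(e⁻) = 3882 / 96500 = 0.04023 mol
Cathode: Co²⁺ + 2e⁻ → Co → n(Co) = 0.04023/2 = 0.02012 mol → 1.19 g
Anode: 2H₂O → O₂ + 4H⁺ + 4e⁻ → n(O₂) = 0.04023/4 = 0.01006 mol → 0.225 L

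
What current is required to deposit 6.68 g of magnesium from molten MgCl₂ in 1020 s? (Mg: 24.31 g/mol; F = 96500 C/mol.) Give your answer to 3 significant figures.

52.0 A

n(Mg) = 6.68 / 24.31 = 0.2748 mol
Mg²⁺ + 2e⁻ → Mg, so n(e⁻) = 2 × 0.2748 = 0.5496 mol
Q = 0.5496 × 96500 = 53040 C
I = Q / t = 53040 / 1020 s = 52.0 A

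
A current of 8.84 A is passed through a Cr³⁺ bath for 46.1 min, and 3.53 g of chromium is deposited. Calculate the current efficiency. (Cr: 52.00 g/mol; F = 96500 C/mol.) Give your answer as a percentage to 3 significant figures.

80.4%

Q = 8.84 × 2766 = 24450 C
n(e⁻) = 24450 / 96500 = 0.2534 mol
Cr³⁺ + 3e⁻ → Cr, so theoretical n(Cr) = 0.08447 mol → 4.392 g
Efficiency = 3.53 / 4.392 = 0.8037 = 80.4%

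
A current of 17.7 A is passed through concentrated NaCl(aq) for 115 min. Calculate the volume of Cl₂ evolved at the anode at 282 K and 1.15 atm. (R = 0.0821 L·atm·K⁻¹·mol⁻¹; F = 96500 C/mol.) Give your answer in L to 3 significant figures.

Charge passed = 17.7 × 6900 = 1.221×10^5 C
n(e⁻) = Q/F = 1.221×10^5/96500 = 1.265 mol
2Cl⁻ → Cl₂ + 2e⁻, so n(Cl₂) = 1.265 / 2 = 0.6325 mol
V = nRT/P = 0.6325 × 0.0821 × 282 / 1.15 = 12.73 L

12.7 L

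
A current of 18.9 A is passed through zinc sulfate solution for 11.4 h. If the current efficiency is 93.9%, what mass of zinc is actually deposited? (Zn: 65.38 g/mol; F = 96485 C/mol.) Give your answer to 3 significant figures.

Q = 18.9 × 41040 = 7.757×10^5 C
n(e⁻) = 7.757×10^5 / 96485 = 8.040 mol
Zn²⁺ + 2e⁻ → Zn, so theoretical m(Zn) = 4.020 × 65.38 = 262.8 g
Actual mass = 93.9% × 262.8 = 247 g

247 g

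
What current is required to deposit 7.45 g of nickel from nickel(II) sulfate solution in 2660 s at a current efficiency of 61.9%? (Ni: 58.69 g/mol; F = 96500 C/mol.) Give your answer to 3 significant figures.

n(Ni) = 7.45 / 58.69 = 0.1269 mol
Ni²⁺ + 2e⁻ → Ni, so n(e⁻) = 2 × 0.1269 = 0.2538 mol
Q = 0.2538 × 96500 / 0.619 = 39570 C
I = Q / t = 39570 / 2660 s = 14.9 A

14.9 A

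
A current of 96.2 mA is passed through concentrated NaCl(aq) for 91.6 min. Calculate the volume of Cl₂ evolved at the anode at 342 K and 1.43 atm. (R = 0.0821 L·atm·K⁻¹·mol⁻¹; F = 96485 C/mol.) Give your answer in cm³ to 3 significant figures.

Charge passed = 0.0962 × 5496 = 528.7 C
n(e⁻) = 528.7 / 96485 = 0.005480 mol
2Cl⁻ → Cl₂ + 2e⁻, so n(Cl₂) = 0.005480 / 2 = 0.002740 mol
V = nRT/P = 0.002740 × 0.0821 × 342 / 1.43 = 0.05380 L
= 53.8 cm³

53.8 cm³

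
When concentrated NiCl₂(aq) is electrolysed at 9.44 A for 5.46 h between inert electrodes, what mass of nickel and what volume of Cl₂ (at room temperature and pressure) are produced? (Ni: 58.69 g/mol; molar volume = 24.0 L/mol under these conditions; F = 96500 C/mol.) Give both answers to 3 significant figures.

Q = 9.44 × 19656 = 1.856×10^5 C; n(e⁻) = 1.856×10^5 / 96500 = 1.923 mol
Cathode: Ni²⁺ + 2e⁻ → Ni → n(Ni) = 1.923/2 = 0.9615 mol → 56.4 g
Anode: 2Cl⁻ → Cl₂ + 2e⁻ → n(Cl₂) = 1.923/2 = 0.9615 mol → 23.1 L

56.4 g Ni; 23.1 L Cl₂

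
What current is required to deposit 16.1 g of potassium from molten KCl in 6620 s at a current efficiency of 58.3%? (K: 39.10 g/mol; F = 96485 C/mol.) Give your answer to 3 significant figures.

n(K) = 16.1 / 39.10 = 0.4118 mol
K⁺ + e⁻ → K, so n(e⁻) = 0.4118 mol
Q = 0.4118 × 96485 / 0.583 = 68150 C
I = Q / t = 68150 / 6620 s = 10.3 A

10.3 A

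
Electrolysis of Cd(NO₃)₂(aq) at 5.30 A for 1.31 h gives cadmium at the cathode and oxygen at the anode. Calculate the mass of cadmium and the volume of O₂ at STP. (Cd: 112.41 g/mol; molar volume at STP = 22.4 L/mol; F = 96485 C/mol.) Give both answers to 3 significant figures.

Q = 5.30 × 4716 = 24990 C; n(e⁻) = 24990 / 96485 = 0.2590 mol
Cathode: Cd²⁺ + 2e⁻ → Cd → n(Cd) = 0.2590/2 = 0.1295 mol → 14.6 g
Anode: 2H₂O → O₂ + 4H⁺ + 4e⁻ → n(O₂) = 0.2590/4 = 0.06475 mol → 1.45 L

14.6 g Cd; 1.45 L O₂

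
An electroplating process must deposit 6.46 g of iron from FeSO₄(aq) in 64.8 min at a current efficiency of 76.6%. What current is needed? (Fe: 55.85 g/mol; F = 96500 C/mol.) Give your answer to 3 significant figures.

n(Fe) = 6.46 / 55.85 = 0.1157 mol
Fe²⁺ + 2e⁻ → Fe, so n(e⁻) = 2 × 0.1157 = 0.2314 mol
Q = 0.2314 × 96500 / 0.766 = 29150 C
I = Q / t = 29150 / 3888 s = 7.50 A

7.50 A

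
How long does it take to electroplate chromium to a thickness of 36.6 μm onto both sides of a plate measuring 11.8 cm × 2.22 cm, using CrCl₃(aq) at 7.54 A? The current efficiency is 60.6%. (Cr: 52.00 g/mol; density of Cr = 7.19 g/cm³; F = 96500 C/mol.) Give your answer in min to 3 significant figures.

28.0 min

Plated area = 2 × 11.8 × 2.22 = 52.39 cm²
Volume = 52.39 × 36.6×10⁻⁴ cm = 0.1917 cm³
m(Cr) = 0.1917 × 7.19 = 1.378 g
n(Cr) = 1.378 / 52.00 = 0.02650 mol; n(e⁻) = 3 × 0.02650 = 0.07950 mol
Q = 0.07950 × 96500 / 0.606 = 12660 C
t = 12660 / 7.54 = 1679 s = 28.0 min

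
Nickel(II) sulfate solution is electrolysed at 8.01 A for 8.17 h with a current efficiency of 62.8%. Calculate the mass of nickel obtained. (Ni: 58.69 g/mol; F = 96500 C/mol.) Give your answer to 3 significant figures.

45.0 g

Q = 8.01 × 29412 = 2.356×10^5 C
n(e⁻) = 2.356×10^5 / 96500 = 2.441 mol
Ni²⁺ + 2e⁻ → Ni, so theoretical m(Ni) = 1.221 × 58.69 = 71.66 g
Actual mass = 62.8% × 71.66 = 45.0 g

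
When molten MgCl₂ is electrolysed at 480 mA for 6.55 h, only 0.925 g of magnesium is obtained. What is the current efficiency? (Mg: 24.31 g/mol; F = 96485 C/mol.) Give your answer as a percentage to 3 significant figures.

64.9%

Q = 0.480 × 23580 = 11320 C
n(e⁻) = 11320 / 96485 = 0.1173 mol
Mg²⁺ + 2e⁻ → Mg, so theoretical n(Mg) = 0.05865 mol → 1.426 g
Efficiency = 0.925 / 1.426 = 0.6487 = 64.9%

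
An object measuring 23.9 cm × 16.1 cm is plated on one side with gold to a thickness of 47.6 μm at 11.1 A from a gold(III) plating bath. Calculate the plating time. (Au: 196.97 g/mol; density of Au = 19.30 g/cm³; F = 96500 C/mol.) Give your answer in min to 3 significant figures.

78.0 min

Plated area = 23.9 × 16.1 = 384.8 cm²
Volume = 384.8 × 47.6×10⁻⁴ cm = 1.832 cm³
m(Au) = 1.832 × 19.30 = 35.36 g
n(Au) = 35.36 / 196.97 = 0.1795 mol; n(e⁻) = 3 × 0.1795 = 0.5385 mol
Q = 0.5385 × 96500 = 51970 C
t = 51970 / 11.1 = 4682 s = 78.0 min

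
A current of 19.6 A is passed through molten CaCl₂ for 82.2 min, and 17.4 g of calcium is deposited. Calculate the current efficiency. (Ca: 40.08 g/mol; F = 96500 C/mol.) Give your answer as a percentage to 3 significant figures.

Q = 19.6 × 4932 = 96670 C
n(e⁻) = 96670 / 96500 = 1.002 mol
Ca²⁺ + 2e⁻ → Ca, so theoretical n(Ca) = 0.5010 mol → 20.08 g
Efficiency = 17.4 / 20.08 = 0.8665 = 86.7%

86.7%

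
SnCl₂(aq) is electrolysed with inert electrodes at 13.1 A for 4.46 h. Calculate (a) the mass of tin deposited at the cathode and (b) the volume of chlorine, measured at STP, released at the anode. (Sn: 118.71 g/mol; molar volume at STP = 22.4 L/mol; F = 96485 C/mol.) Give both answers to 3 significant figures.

129 g Sn; 24.4 L Cl₂

Q = 13.1 × 16056 = 2.103×10^5 C; n(e⁻) = 2.103×10^5 / 96485 = 2.180 mol
Cathode: Sn²⁺ + 2e⁻ → Sn → n(Sn) = 2.180/2 = 1.090 mol → 129 g
Anode: 2Cl⁻ → Cl₂ + 2e⁻ → n(Cl₂) = 2.180/2 = 1.090 mol → 24.4 L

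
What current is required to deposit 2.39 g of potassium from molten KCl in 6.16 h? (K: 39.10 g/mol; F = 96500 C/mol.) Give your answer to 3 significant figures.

n(K) = 2.39 / 39.10 = 0.06113 mol
K⁺ + e⁻ → K, so n(e⁻) = 0.06113 mol
Q = 0.06113 × 96500 = 5899 C
I = Q / t = 5899 / 22176 s = 0.266 A

0.266 A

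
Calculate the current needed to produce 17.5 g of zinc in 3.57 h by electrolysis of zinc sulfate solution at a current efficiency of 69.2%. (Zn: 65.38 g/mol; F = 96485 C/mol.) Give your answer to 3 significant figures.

n(Zn) = 17.5 / 65.38 = 0.2677 mol
Zn²⁺ + 2e⁻ → Zn, so n(e⁻) = 2 × 0.2677 = 0.5354 mol
Q = 0.5354 × 96485 / 0.692 = 74650 C
I = Q / t = 74650 / 12852 s = 5.81 A

5.81 A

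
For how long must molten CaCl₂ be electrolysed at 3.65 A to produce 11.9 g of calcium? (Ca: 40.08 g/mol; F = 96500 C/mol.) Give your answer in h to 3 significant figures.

4.36 h

n(Ca) = 11.9 / 40.08 = 0.2969 mol
Ca²⁺ + 2e⁻ → Ca, so n(e⁻) = 2 × 0.2969 = 0.5938 mol
Q = 0.5938 × 96500 = 57300 C
t = Q / I = 57300 / 3.65 = 15700 s = 4.36 h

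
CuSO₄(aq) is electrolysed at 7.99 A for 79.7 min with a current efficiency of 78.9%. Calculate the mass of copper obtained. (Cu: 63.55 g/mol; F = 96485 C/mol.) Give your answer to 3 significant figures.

9.93 g

Q = 7.99 × 4782 = 38210 C
n(e⁻) = 38210 / 96485 = 0.3960 mol
Cu²⁺ + 2e⁻ → Cu, so theoretical m(Cu) = 0.1980 × 63.55 = 12.58 g
Actual mass = 78.9% × 12.58 = 9.93 g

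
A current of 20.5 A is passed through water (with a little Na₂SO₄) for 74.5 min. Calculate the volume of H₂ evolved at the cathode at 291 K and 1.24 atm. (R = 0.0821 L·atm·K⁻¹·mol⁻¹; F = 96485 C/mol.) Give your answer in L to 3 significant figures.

Charge passed = 20.5 × 4470 = 91640 C
n(e⁻) = Q/F = 91640/96485 = 0.9498 mol
2H⁺ + 2e⁻ → H₂, so n(H₂) = 0.9498 / 2 = 0.4749 mol
V = nRT/P = 0.4749 × 0.0821 × 291 / 1.24 = 9.150 L

9.15 L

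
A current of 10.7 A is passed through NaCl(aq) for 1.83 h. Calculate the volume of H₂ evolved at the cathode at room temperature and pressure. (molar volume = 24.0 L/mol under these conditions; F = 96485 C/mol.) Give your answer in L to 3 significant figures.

8.77 L

Q = 10.7 A × 6588 s = 70490 C
n(e⁻) = Q/F = 70490/96485 = 0.7306 mol
2H⁺ + 2e⁻ → H₂, so n(H₂) = 0.7306 / 2 = 0.3653 mol
V = 0.3653 × 24.0 = 8.767 L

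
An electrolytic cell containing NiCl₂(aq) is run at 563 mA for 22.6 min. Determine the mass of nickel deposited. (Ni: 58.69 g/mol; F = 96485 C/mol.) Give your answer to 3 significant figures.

0.232 g

Q = 0.563 A × 1356 s = 763.4 C
Moles of electrons = 763.4 / 96485 = 0.007912 mol
Ni²⁺ + 2e⁻ → Ni, so n(Ni) = 0.007912 / 2 = 0.003956 mol
m = 0.003956 × 58.69 = 0.232 g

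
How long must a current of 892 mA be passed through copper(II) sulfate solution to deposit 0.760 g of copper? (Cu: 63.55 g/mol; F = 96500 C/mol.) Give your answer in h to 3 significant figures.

n(Cu) = 0.760 / 63.55 = 0.01196 mol
Cu²⁺ + 2e⁻ → Cu, so n(e⁻) = 2 × 0.01196 = 0.02392 mol
Q = 0.02392 × 96500 = 2308 C
t = Q / I = 2308 / 0.892 = 2587 s = 0.719 h

0.719 h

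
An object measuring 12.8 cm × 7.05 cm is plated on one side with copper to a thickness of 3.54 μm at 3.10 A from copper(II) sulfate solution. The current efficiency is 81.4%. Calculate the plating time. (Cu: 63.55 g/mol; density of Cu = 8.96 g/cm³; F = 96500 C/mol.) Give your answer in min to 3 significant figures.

5.74 min

Plated area = 12.8 × 7.05 = 90.24 cm²
Volume = 90.24 × 3.54×10⁻⁴ cm = 0.03194 cm³
m(Cu) = 0.03194 × 8.96 = 0.2862 g
n(Cu) = 0.2862 / 63.55 = 0.004504 mol; n(e⁻) = 2 × 0.004504 = 0.009008 mol
Q = 0.009008 × 96500 / 0.814 = 1068 C
t = 1068 / 3.10 = 344.5 s = 5.74 min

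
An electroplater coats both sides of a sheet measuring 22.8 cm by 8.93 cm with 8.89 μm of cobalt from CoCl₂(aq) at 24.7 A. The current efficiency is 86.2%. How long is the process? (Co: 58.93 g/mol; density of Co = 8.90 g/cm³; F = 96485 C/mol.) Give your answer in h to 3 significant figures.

Plated area = 2 × 22.8 × 8.93 = 407.2 cm²
Volume = 407.2 × 8.89×10⁻⁴ cm = 0.3620 cm³
m(Co) = 0.3620 × 8.90 = 3.222 g
n(Co) = 3.222 / 58.93 = 0.05468 mol; n(e⁻) = 2 × 0.05468 = 0.1094 mol
Q = 0.1094 × 96485 / 0.862 = 12250 C
t = 12250 / 24.7 = 496.0 s = 0.138 h

0.138 h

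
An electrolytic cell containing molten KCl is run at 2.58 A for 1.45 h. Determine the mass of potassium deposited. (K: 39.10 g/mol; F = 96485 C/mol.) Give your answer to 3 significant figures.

Charge passed = 2.58 × 5220 = 13470 C
n(e⁻) = 13470 / 96485 = 0.1396 mol
K⁺ + e⁻ → K, so n(K) = 0.1396 mol
m = 0.1396 × 39.10 = 5.46 g

5.46 g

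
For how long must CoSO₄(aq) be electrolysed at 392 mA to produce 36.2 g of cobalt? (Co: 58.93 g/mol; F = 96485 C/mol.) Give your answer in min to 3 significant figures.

n(Co) = 36.2 / 58.93 = 0.6143 mol
Co²⁺ + 2e⁻ → Co, so n(e⁻) = 2 × 0.6143 = 1.229 mol
Q = 1.229 × 96485 = 1.186×10^5 C
t = Q / I = 1.186×10^5 / 0.392 = 3.026×10^5 s = 5040 min

5040 min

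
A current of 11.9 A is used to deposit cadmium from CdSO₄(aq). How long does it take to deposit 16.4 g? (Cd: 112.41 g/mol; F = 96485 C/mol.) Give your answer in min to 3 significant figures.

39.4 min

n(Cd) = 16.4 / 112.41 = 0.1459 mol
Cd²⁺ + 2e⁻ → Cd, so n(e⁻) = 2 × 0.1459 = 0.2918 mol
Q = 0.2918 × 96485 = 28150 C
t = Q / I = 28150 / 11.9 = 2366 s = 39.4 min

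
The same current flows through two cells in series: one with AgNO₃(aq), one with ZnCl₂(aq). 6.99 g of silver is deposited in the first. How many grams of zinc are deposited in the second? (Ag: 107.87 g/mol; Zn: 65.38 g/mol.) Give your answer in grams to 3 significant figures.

n(Ag) = 6.99 / 107.87 = 0.06480 mol
Ag⁺ + e⁻ → Ag, so n(e⁻) = 0.06480 mol
Since the cells are in series, n(e⁻) in the Zn cell is also 0.06480 mol.
Zn²⁺ + 2e⁻ → Zn, so n(Zn) = 0.06480 / 2 = 0.03240 mol
m(Zn) = 0.03240 × 65.38 = 2.12 g

2.12 g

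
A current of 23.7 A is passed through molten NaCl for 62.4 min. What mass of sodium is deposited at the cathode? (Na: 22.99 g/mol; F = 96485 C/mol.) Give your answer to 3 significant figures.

21.1 g

Q = 23.7 A × 3744 s = 88730 C
Moles of electrons = 88730 / 96485 = 0.9196 mol
Na⁺ + e⁻ → Na, so n(Na) = 0.9196 mol
m = 0.9196 × 22.99 = 21.1 g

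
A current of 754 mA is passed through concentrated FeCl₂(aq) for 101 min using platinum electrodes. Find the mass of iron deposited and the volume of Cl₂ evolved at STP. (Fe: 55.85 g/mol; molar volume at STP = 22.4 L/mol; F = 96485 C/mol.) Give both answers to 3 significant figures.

1.32 g Fe; 0.530 L Cl₂

Q = 0.754 × 6060 = 4569 C; n(e⁻) = 4569 / 96485 = 0.04735 mol
Cathode: Fe²⁺ + 2e⁻ → Fe → n(Fe) = 0.04735/2 = 0.02368 mol → 1.32 g
Anode: 2Cl⁻ → Cl₂ + 2e⁻ → n(Cl₂) = 0.04735/2 = 0.02368 mol → 0.530 L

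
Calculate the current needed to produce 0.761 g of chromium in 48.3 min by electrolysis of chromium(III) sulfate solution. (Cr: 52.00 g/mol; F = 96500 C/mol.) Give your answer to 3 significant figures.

n(Cr) = 0.761 / 52.00 = 0.01463 mol
Cr³⁺ + 3e⁻ → Cr, so n(e⁻) = 3 × 0.01463 = 0.04389 mol
Q = 0.04389 × 96500 = 4235 C
I = Q / t = 4235 / 2898 s = 1.46 A

1.46 A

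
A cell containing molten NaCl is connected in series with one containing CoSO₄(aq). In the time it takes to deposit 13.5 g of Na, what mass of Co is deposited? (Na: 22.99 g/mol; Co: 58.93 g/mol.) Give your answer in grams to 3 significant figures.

17.3 g

n(Na) = 13.5 / 22.99 = 0.5872 mol
Na⁺ + e⁻ → Na, so n(e⁻) = 0.5872 mol
The cells are in series, so the same charge (and hence the same n(e⁻) = 0.5872 mol) passes through both.
Co²⁺ + 2e⁻ → Co, so n(Co) = 0.5872 / 2 = 0.2936 mol
m(Co) = 0.2936 × 58.93 = 17.3 g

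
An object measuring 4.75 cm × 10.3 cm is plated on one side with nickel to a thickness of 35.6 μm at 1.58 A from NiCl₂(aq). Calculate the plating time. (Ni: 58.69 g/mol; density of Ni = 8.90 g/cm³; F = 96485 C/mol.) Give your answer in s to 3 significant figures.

Plated area = 4.75 × 10.3 = 48.93 cm²
Volume = 48.93 × 35.6×10⁻⁴ cm = 0.1742 cm³
m(Ni) = 0.1742 × 8.90 = 1.550 g
n(Ni) = 1.550 / 58.69 = 0.02641 mol; n(e⁻) = 2 × 0.02641 = 0.05282 mol
Q = 0.05282 × 96485 = 5096 C
t = 5096 / 1.58 = 3225 s

3230 s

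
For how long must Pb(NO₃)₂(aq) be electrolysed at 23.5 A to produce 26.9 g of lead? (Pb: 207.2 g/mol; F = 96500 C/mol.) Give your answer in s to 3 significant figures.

n(Pb) = 26.9 / 207.2 = 0.1298 mol
Pb²⁺ + 2e⁻ → Pb, so n(e⁻) = 2 × 0.1298 = 0.2596 mol
Q = 0.2596 × 96500 = 25050 C
t = Q / I = 25050 / 23.5 = 1066 s

1070 s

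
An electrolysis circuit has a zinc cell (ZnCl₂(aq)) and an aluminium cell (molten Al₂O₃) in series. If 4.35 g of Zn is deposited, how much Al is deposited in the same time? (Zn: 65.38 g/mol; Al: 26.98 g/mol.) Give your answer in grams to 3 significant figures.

n(Zn) = 4.35 / 65.38 = 0.06653 mol
Zn²⁺ + 2e⁻ → Zn, so n(e⁻) = 2 × 0.06653 = 0.1331 mol
In series, the same 0.1331 mol of electrons flows through the second cell.
Al³⁺ + 3e⁻ → Al, so n(Al) = 0.1331 / 3 = 0.04437 mol
m(Al) = 0.04437 × 26.98 = 1.20 g

1.20 g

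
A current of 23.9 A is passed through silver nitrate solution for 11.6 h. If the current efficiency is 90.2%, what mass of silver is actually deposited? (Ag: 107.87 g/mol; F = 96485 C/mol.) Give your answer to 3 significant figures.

1010 g

Q = 23.9 × 41760 = 9.981×10^5 C
n(e⁻) = 9.981×10^5 / 96485 = 10.34 mol
Ag⁺ + e⁻ → Ag, so theoretical m(Ag) = 10.34 × 107.87 = 1115 g
Actual mass = 90.2% × 1115 = 1010 g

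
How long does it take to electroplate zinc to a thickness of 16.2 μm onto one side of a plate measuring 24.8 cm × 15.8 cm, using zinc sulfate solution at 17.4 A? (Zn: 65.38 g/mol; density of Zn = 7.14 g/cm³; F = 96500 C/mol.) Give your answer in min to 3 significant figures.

12.8 min

Plated area = 24.8 × 15.8 = 391.8 cm²
Volume = 391.8 × 16.2×10⁻⁴ cm = 0.6347 cm³
m(Zn) = 0.6347 × 7.14 = 4.532 g
n(Zn) = 4.532 / 65.38 = 0.06932 mol; n(e⁻) = 2 × 0.06932 = 0.1386 mol
Q = 0.1386 × 96500 = 13370 C
t = 13370 / 17.4 = 768.4 s = 12.8 min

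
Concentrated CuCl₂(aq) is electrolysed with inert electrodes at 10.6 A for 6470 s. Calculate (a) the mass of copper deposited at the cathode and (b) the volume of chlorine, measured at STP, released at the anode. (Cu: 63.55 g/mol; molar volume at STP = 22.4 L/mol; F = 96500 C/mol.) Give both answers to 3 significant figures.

Q = 10.6 × 6470 = 68580 C; n(e⁻) = 68580 / 96500 = 0.7107 mol
Cathode: Cu²⁺ + 2e⁻ → Cu → n(Cu) = 0.7107/2 = 0.3554 mol → 22.6 g
Anode: 2Cl⁻ → Cl₂ + 2e⁻ → n(Cl₂) = 0.7107/2 = 0.3554 mol → 7.96 L

22.6 g Cu; 7.96 L Cl₂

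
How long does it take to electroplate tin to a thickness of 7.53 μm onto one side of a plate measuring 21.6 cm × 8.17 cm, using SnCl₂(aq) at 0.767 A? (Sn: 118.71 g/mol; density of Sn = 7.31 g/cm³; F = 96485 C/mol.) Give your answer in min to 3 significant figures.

34.3 min

Plated area = 21.6 × 8.17 = 176.5 cm²
Volume = 176.5 × 7.53×10⁻⁴ cm = 0.1329 cm³
m(Sn) = 0.1329 × 7.31 = 0.9715 g
n(Sn) = 0.9715 / 118.71 = 0.008184 mol; n(e⁻) = 2 × 0.008184 = 0.01637 mol
Q = 0.01637 × 96485 = 1579 C
t = 1579 / 0.767 = 2059 s = 34.3 min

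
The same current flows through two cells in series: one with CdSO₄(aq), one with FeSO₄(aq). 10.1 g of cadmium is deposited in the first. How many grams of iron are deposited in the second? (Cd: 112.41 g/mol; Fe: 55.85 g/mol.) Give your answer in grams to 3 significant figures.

5.02 g

n(Cd) = 10.1 / 112.41 = 0.08985 mol
Cd²⁺ + 2e⁻ → Cd, so n(e⁻) = 2 × 0.08985 = 0.1797 mol
In series, the same 0.1797 mol of electrons flows through the second cell.
Fe²⁺ + 2e⁻ → Fe, so n(Fe) = 0.1797 / 2 = 0.08985 mol
m(Fe) = 0.08985 × 55.85 = 5.02 g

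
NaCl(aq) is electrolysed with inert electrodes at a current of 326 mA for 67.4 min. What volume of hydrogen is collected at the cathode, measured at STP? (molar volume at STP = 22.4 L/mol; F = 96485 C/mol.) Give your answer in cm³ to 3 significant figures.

Q = 0.326 A × 4044 s = 1318 C
n(e⁻) = 1318 / 96485 = 0.01366 mol
2H⁺ + 2e⁻ → H₂, so n(H₂) = 0.01366 / 2 = 0.006830 mol
V = 0.006830 × 22.4 = 0.1530 L
= 153 cm³

153 cm³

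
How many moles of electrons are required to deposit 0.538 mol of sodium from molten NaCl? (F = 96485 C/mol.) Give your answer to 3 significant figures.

0.538 mol

Na⁺ + e⁻ → Na, so n(e⁻) = 1 × 0.538 = 0.5380 mol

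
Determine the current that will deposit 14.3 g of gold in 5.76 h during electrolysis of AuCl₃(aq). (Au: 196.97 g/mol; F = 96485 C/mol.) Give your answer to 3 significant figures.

n(Au) = 14.3 / 196.97 = 0.07260 mol
Au³⁺ + 3e⁻ → Au, so n(e⁻) = 3 × 0.07260 = 0.2178 mol
Q = 0.2178 × 96485 = 21010 C
I = Q / t = 21010 / 20736 s = 1.01 A

1.01 A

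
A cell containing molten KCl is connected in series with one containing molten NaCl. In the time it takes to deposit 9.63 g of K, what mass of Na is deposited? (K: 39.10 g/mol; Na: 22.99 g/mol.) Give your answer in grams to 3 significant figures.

5.66 g

n(K) = 9.63 / 39.10 = 0.2463 mol
K⁺ + e⁻ → K, so n(e⁻) = 0.2463 mol
The cells are in series, so the same charge (and hence the same n(e⁻) = 0.2463 mol) passes through both.
Na⁺ + e⁻ → Na, so n(Na) = 0.2463 mol
m(Na) = 0.2463 × 22.99 = 5.66 g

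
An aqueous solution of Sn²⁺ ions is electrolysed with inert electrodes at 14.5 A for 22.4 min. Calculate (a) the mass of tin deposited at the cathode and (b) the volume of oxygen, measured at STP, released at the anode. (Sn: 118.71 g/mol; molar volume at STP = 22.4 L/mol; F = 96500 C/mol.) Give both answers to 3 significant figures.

Q = 14.5 × 1344 = 19490 C; n(e⁻) = 19490 / 96500 = 0.2020 mol
Cathode: Sn²⁺ + 2e⁻ → Sn → n(Sn) = 0.2020/2 = 0.1010 mol → 12.0 g
Anode: 2H₂O → O₂ + 4H⁺ + 4e⁻ → n(O₂) = 0.2020/4 = 0.05050 mol → 1.13 L

12.0 g Sn; 1.13 L O₂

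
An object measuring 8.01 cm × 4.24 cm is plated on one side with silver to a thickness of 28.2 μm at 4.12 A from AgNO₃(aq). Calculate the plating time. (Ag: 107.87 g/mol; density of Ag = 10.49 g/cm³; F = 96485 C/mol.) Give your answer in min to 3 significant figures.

Plated area = 8.01 × 4.24 = 33.96 cm²
Volume = 33.96 × 28.2×10⁻⁴ cm = 0.09577 cm³
m(Ag) = 0.09577 × 10.49 = 1.005 g
n(Ag) = 1.005 / 107.87 = 0.009317 mol; n(e⁻) = 0.009317 mol
Q = 0.009317 × 96485 = 899.0 C
t = 899.0 / 4.12 = 218.2 s = 3.64 min

3.64 min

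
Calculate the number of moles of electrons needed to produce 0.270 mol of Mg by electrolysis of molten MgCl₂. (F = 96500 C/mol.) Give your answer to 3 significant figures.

0.540 mol

Mg²⁺ + 2e⁻ → Mg, so n(e⁻) = 2 × 0.270 = 0.5400 mol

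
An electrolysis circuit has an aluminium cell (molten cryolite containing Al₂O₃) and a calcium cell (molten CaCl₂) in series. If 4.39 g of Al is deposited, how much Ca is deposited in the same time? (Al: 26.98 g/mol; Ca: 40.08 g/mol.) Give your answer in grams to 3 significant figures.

9.78 g

n(Al) = 4.39 / 26.98 = 0.1627 mol
Al³⁺ + 3e⁻ → Al, so n(e⁻) = 3 × 0.1627 = 0.4881 mol
The cells are in series, so the same charge (and hence the same n(e⁻) = 0.4881 mol) passes through both.
Ca²⁺ + 2e⁻ → Ca, so n(Ca) = 0.4881 / 2 = 0.2441 mol
m(Ca) = 0.2441 × 40.08 = 9.78 g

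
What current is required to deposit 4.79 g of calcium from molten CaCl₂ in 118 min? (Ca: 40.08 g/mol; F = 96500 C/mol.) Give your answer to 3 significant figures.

n(Ca) = 4.79 / 40.08 = 0.1195 mol
Ca²⁺ + 2e⁻ → Ca, so n(e⁻) = 2 × 0.1195 = 0.2390 mol
Q = 0.2390 × 96500 = 23060 C
I = Q / t = 23060 / 7080 s = 3.26 A

3.26 A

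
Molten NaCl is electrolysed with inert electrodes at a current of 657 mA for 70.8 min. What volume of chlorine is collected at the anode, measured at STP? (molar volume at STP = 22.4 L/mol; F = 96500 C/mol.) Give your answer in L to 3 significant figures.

0.324 L

Q = 0.657 A × 4248 s = 2791 C
n(e⁻) = 2791 / 96500 = 0.02892 mol
2Cl⁻ → Cl₂ + 2e⁻, so n(Cl₂) = 0.02892 / 2 = 0.01446 mol
V = 0.01446 × 22.4 = 0.3239 L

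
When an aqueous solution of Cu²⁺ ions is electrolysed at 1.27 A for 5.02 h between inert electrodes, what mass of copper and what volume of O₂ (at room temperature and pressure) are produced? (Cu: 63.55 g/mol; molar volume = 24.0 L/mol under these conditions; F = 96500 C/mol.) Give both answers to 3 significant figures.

Q = 1.27 × 18072 = 22950 C; n(e⁻) = 22950 / 96500 = 0.2378 mol
Cathode: Cu²⁺ + 2e⁻ → Cu → n(Cu) = 0.2378/2 = 0.1189 mol → 7.56 g
Anode: 2H₂O → O₂ + 4H⁺ + 4e⁻ → n(O₂) = 0.2378/4 = 0.05945 mol → 1.43 L

7.56 g Cu; 1.43 L O₂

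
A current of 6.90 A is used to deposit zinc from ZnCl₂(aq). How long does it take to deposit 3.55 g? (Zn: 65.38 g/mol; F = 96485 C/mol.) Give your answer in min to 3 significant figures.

n(Zn) = 3.55 / 65.38 = 0.05430 mol
Zn²⁺ + 2e⁻ → Zn, so n(e⁻) = 2 × 0.05430 = 0.1086 mol
Q = 0.1086 × 96485 = 10480 C
t = Q / I = 10480 / 6.90 = 1519 s = 25.3 min

25.3 min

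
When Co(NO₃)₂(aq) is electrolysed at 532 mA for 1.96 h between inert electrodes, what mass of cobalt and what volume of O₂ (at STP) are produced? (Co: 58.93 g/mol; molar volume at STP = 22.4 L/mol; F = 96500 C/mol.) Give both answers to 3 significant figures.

Q = 0.532 × 7056 = 3754 C; n(e⁻) = 3754 / 96500 = 0.03890 mol
Cathode: Co²⁺ + 2e⁻ → Co → n(Co) = 0.03890/2 = 0.01945 mol → 1.15 g
Anode: 2H₂O → O₂ + 4H⁺ + 4e⁻ → n(O₂) = 0.03890/4 = 0.009725 mol → 0.218 L

1.15 g Co; 0.218 L O₂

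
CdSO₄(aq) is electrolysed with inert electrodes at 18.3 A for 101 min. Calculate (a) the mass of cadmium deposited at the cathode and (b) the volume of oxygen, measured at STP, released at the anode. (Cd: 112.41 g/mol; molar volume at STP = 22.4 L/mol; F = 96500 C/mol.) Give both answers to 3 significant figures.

Q = 18.3 × 6060 = 1.109×10^5 C; n(e⁻) = 1.109×10^5 / 96500 = 1.149 mol
Cathode: Cd²⁺ + 2e⁻ → Cd → n(Cd) = 1.149/2 = 0.5745 mol → 64.6 g
Anode: 2H₂O → O₂ + 4H⁺ + 4e⁻ → n(O₂) = 1.149/4 = 0.2873 mol → 6.44 L

64.6 g Cd; 6.44 L O₂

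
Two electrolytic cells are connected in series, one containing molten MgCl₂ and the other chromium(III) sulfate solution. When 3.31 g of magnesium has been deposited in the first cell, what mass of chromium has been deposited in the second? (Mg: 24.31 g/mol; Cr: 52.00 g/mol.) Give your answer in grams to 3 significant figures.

4.72 g

n(Mg) = 3.31 / 24.31 = 0.1362 mol
Mg²⁺ + 2e⁻ → Mg, so n(e⁻) = 2 × 0.1362 = 0.2724 mol
Same current for the same time ⇒ same n(e⁻) = 0.2724 mol in both cells.
Cr³⁺ + 3e⁻ → Cr, so n(Cr) = 0.2724 / 3 = 0.09080 mol
m(Cr) = 0.09080 × 52.00 = 4.72 g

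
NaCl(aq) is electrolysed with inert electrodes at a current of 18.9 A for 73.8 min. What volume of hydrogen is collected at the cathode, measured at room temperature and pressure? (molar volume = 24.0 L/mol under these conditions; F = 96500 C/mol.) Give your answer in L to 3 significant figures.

10.4 L

Q = 18.9 A × 4428 s = 83690 C
Moles of electrons = 83690 / 96500 = 0.8673 mol
2H⁺ + 2e⁻ → H₂, so n(H₂) = 0.8673 / 2 = 0.4337 mol
V = 0.4337 × 24.0 = 10.41 L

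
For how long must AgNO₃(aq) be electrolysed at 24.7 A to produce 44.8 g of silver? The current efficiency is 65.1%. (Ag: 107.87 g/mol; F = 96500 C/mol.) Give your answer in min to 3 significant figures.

41.5 min

n(Ag) = 44.8 / 107.87 = 0.4153 mol
Ag⁺ + e⁻ → Ag, so n(e⁻) = 0.4153 mol
Q = 0.4153 × 96500 / 0.651 = 61560 C
t = Q / I = 61560 / 24.7 = 2492 s = 41.5 min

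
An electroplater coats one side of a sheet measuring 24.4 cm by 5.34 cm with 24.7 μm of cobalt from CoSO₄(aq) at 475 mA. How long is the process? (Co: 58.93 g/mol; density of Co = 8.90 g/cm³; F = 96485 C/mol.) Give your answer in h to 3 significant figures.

5.48 h

Plated area = 24.4 × 5.34 = 130.3 cm²
Volume = 130.3 × 24.7×10⁻⁴ cm = 0.3218 cm³
m(Co) = 0.3218 × 8.90 = 2.864 g
n(Co) = 2.864 / 58.93 = 0.04860 mol; n(e⁻) = 2 × 0.04860 = 0.09720 mol
Q = 0.09720 × 96485 = 9378 C
t = 9378 / 0.475 = 19740 s = 5.48 h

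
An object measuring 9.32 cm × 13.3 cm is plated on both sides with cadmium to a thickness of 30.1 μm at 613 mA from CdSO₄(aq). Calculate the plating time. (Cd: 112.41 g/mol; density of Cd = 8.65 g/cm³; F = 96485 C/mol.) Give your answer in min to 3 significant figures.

Plated area = 2 × 9.32 × 13.3 = 247.9 cm²
Volume = 247.9 × 30.1×10⁻⁴ cm = 0.7462 cm³
m(Cd) = 0.7462 × 8.65 = 6.455 g
n(Cd) = 6.455 / 112.41 = 0.05742 mol; n(e⁻) = 2 × 0.05742 = 0.1148 mol
Q = 0.1148 × 96485 = 11080 C
t = 11080 / 0.613 = 18080 s = 301 min

301 min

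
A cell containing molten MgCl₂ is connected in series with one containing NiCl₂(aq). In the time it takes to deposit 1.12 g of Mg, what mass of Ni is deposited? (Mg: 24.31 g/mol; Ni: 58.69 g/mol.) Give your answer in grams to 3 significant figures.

n(Mg) = 1.12 / 24.31 = 0.04607 mol
Mg²⁺ + 2e⁻ → Mg, so n(e⁻) = 2 × 0.04607 = 0.09214 mol
Same current for the same time ⇒ same n(e⁻) = 0.09214 mol in both cells.
Ni²⁺ + 2e⁻ → Ni, so n(Ni) = 0.09214 / 2 = 0.04607 mol
m(Ni) = 0.04607 × 58.69 = 2.70 g

2.70 g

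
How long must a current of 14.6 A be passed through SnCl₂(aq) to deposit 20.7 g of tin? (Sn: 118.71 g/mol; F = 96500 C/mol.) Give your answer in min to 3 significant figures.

38.4 min

n(Sn) = 20.7 / 118.71 = 0.1744 mol
Sn²⁺ + 2e⁻ → Sn, so n(e⁻) = 2 × 0.1744 = 0.3488 mol
Q = 0.3488 × 96500 = 33660 C
t = Q / I = 33660 / 14.6 = 2305 s = 38.4 min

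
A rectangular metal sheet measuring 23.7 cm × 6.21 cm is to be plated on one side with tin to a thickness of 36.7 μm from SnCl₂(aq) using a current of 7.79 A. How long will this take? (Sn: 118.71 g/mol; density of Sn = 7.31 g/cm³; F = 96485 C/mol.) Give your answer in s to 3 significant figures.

824 s

Plated area = 23.7 × 6.21 = 147.2 cm²
Volume = 147.2 × 36.7×10⁻⁴ cm = 0.5402 cm³
m(Sn) = 0.5402 × 7.31 = 3.949 g
n(Sn) = 3.949 / 118.71 = 0.03327 mol; n(e⁻) = 2 × 0.03327 = 0.06654 mol
Q = 0.06654 × 96485 = 6420 C
t = 6420 / 7.79 = 824.1 s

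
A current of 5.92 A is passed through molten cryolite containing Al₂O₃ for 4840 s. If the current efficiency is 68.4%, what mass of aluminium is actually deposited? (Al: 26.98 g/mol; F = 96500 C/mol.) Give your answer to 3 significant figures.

1.83 g

Q = 5.92 × 4840 = 28650 C
n(e⁻) = 28650 / 96500 = 0.2969 mol
Al³⁺ + 3e⁻ → Al, so theoretical m(Al) = 0.09897 × 26.98 = 2.670 g
Actual mass = 68.4% × 2.670 = 1.83 g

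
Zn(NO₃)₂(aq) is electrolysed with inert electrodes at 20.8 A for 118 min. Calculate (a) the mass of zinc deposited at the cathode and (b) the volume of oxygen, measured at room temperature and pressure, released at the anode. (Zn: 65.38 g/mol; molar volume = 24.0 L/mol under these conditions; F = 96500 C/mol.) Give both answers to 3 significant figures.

Q = 20.8 × 7080 = 1.473×10^5 C; n(e⁻) = 1.473×10^5 / 96500 = 1.526 mol
Cathode: Zn²⁺ + 2e⁻ → Zn → n(Zn) = 1.526/2 = 0.7630 mol → 49.9 g
Anode: 2H₂O → O₂ + 4H⁺ + 4e⁻ → n(O₂) = 1.526/4 = 0.3815 mol → 9.16 L

49.9 g Zn; 9.16 L O₂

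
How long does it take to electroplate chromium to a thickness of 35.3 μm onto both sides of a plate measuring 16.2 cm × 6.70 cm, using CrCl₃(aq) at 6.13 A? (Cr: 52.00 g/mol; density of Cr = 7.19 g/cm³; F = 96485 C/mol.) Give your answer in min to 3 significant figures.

Plated area = 2 × 16.2 × 6.70 = 217.1 cm²
Volume = 217.1 × 35.3×10⁻⁴ cm = 0.7664 cm³
m(Cr) = 0.7664 × 7.19 = 5.510 g
n(Cr) = 5.510 / 52.00 = 0.1060 mol; n(e⁻) = 3 × 0.1060 = 0.3180 mol
Q = 0.3180 × 96485 = 30680 C
t = 30680 / 6.13 = 5005 s = 83.4 min

83.4 min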